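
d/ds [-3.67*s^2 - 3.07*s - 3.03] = -7.34*s - 3.07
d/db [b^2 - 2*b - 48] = 2*b - 2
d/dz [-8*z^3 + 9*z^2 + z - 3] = -24*z^2 + 18*z + 1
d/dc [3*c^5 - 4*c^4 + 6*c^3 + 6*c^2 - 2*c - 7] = 15*c^4 - 16*c^3 + 18*c^2 + 12*c - 2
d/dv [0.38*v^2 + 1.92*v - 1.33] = 0.76*v + 1.92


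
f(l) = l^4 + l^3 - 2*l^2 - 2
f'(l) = 4*l^3 + 3*l^2 - 4*l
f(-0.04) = -2.00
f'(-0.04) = 0.16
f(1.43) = 1.02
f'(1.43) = 12.11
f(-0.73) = -3.17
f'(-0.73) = 2.96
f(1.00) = -2.00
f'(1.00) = 3.00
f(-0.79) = -3.35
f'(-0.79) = 3.06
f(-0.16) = -2.05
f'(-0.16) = 0.70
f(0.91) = -2.22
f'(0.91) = 1.86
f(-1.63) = -4.59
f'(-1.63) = -2.83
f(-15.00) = 46798.00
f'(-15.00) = -12765.00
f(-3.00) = 34.00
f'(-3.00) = -69.00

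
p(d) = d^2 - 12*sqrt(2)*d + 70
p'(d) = 2*d - 12*sqrt(2)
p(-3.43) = 139.97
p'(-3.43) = -23.83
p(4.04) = 17.76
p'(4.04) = -8.89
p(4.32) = 15.35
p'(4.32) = -8.33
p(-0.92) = 86.46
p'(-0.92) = -18.81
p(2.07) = 39.16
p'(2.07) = -12.83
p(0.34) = 64.35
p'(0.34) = -16.29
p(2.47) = 34.18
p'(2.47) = -12.03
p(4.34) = 15.18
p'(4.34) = -8.29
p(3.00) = 28.09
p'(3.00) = -10.97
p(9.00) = -1.74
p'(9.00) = 1.03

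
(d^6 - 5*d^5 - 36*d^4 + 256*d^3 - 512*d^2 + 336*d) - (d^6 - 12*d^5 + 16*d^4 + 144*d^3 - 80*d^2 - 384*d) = 7*d^5 - 52*d^4 + 112*d^3 - 432*d^2 + 720*d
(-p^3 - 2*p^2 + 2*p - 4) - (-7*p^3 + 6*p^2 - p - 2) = 6*p^3 - 8*p^2 + 3*p - 2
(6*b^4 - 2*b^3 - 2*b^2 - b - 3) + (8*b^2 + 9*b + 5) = 6*b^4 - 2*b^3 + 6*b^2 + 8*b + 2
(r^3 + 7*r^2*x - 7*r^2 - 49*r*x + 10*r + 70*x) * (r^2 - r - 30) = r^5 + 7*r^4*x - 8*r^4 - 56*r^3*x - 13*r^3 - 91*r^2*x + 200*r^2 + 1400*r*x - 300*r - 2100*x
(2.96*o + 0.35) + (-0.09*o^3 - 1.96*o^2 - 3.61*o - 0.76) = -0.09*o^3 - 1.96*o^2 - 0.65*o - 0.41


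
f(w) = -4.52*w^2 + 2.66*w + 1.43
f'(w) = 2.66 - 9.04*w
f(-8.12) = -318.19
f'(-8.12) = 76.06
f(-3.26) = -55.28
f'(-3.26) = 32.13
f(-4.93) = -121.54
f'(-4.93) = 47.23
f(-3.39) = -59.53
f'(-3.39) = 33.31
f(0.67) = 1.18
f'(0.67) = -3.40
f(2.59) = -22.00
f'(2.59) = -20.75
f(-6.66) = -216.77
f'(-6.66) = 62.87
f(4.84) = -91.58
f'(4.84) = -41.09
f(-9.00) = -388.63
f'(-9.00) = 84.02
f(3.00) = -31.27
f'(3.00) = -24.46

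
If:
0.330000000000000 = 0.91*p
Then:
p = 0.36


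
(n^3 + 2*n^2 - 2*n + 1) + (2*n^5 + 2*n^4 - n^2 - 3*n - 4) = 2*n^5 + 2*n^4 + n^3 + n^2 - 5*n - 3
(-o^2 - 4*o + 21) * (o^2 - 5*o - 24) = -o^4 + o^3 + 65*o^2 - 9*o - 504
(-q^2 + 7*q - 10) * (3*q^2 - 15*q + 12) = -3*q^4 + 36*q^3 - 147*q^2 + 234*q - 120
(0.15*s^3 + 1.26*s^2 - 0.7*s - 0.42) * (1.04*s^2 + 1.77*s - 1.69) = 0.156*s^5 + 1.5759*s^4 + 1.2487*s^3 - 3.8052*s^2 + 0.4396*s + 0.7098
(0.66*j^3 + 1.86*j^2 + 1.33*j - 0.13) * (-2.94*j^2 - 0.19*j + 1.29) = -1.9404*j^5 - 5.5938*j^4 - 3.4122*j^3 + 2.5289*j^2 + 1.7404*j - 0.1677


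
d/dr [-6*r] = -6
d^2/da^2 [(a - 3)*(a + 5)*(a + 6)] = 6*a + 16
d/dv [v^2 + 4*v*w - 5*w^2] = 2*v + 4*w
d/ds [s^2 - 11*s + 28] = 2*s - 11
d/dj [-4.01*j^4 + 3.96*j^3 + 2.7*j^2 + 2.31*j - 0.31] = -16.04*j^3 + 11.88*j^2 + 5.4*j + 2.31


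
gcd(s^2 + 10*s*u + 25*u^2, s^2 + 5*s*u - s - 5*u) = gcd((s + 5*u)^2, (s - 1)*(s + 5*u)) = s + 5*u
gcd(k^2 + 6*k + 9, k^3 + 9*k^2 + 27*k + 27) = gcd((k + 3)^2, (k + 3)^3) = k^2 + 6*k + 9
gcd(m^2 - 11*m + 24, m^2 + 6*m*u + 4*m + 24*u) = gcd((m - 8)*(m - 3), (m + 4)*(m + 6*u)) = 1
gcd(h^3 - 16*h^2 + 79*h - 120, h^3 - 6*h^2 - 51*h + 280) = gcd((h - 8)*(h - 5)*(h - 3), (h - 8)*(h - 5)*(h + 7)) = h^2 - 13*h + 40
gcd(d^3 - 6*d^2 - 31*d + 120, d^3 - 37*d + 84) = d - 3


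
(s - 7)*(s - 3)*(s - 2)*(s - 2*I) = s^4 - 12*s^3 - 2*I*s^3 + 41*s^2 + 24*I*s^2 - 42*s - 82*I*s + 84*I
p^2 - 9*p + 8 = (p - 8)*(p - 1)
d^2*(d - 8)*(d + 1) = d^4 - 7*d^3 - 8*d^2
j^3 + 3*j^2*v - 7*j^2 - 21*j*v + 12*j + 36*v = (j - 4)*(j - 3)*(j + 3*v)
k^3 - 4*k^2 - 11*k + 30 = (k - 5)*(k - 2)*(k + 3)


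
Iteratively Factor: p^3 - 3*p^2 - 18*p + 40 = (p + 4)*(p^2 - 7*p + 10) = (p - 5)*(p + 4)*(p - 2)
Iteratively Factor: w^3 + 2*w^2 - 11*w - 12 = (w + 1)*(w^2 + w - 12) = (w - 3)*(w + 1)*(w + 4)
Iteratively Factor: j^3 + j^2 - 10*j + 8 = (j - 2)*(j^2 + 3*j - 4) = (j - 2)*(j + 4)*(j - 1)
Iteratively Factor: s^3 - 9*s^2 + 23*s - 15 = (s - 5)*(s^2 - 4*s + 3) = (s - 5)*(s - 1)*(s - 3)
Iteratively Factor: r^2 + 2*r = (r + 2)*(r)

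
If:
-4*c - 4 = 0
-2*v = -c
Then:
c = -1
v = -1/2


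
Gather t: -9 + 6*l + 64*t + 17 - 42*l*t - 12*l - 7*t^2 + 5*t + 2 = -6*l - 7*t^2 + t*(69 - 42*l) + 10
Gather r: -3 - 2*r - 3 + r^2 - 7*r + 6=r^2 - 9*r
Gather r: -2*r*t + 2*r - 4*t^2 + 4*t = r*(2 - 2*t) - 4*t^2 + 4*t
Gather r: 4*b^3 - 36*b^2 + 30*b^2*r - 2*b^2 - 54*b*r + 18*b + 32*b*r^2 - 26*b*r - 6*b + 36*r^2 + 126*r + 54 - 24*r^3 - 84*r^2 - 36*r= 4*b^3 - 38*b^2 + 12*b - 24*r^3 + r^2*(32*b - 48) + r*(30*b^2 - 80*b + 90) + 54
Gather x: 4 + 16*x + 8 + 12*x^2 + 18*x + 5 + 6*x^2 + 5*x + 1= 18*x^2 + 39*x + 18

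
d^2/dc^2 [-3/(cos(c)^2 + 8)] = 6*(2*sin(c)^4 + 15*sin(c)^2 - 9)/(cos(c)^2 + 8)^3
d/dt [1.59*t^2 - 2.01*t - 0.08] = 3.18*t - 2.01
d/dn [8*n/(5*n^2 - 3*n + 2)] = 8*(2 - 5*n^2)/(25*n^4 - 30*n^3 + 29*n^2 - 12*n + 4)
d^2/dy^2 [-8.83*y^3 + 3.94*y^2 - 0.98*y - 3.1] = 7.88 - 52.98*y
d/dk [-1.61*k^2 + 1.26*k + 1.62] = 1.26 - 3.22*k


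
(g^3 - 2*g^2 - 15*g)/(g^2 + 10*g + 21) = g*(g - 5)/(g + 7)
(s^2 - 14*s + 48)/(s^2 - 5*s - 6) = (s - 8)/(s + 1)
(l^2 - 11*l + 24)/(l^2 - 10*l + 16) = (l - 3)/(l - 2)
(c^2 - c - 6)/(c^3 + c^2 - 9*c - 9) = (c + 2)/(c^2 + 4*c + 3)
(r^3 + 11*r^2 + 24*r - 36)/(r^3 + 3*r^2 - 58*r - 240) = (r^2 + 5*r - 6)/(r^2 - 3*r - 40)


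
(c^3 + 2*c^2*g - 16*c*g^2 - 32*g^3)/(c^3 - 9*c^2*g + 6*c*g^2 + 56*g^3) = (c + 4*g)/(c - 7*g)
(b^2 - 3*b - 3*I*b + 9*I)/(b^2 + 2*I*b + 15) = (b - 3)/(b + 5*I)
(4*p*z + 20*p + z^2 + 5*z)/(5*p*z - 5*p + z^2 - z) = (4*p*z + 20*p + z^2 + 5*z)/(5*p*z - 5*p + z^2 - z)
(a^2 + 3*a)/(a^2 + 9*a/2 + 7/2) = 2*a*(a + 3)/(2*a^2 + 9*a + 7)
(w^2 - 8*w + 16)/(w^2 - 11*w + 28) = (w - 4)/(w - 7)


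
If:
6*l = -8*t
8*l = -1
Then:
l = -1/8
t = 3/32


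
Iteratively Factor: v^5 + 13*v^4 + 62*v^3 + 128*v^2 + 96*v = (v + 3)*(v^4 + 10*v^3 + 32*v^2 + 32*v) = v*(v + 3)*(v^3 + 10*v^2 + 32*v + 32) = v*(v + 3)*(v + 4)*(v^2 + 6*v + 8) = v*(v + 3)*(v + 4)^2*(v + 2)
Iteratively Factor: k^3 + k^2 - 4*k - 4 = (k + 1)*(k^2 - 4) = (k - 2)*(k + 1)*(k + 2)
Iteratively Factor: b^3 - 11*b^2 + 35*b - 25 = (b - 5)*(b^2 - 6*b + 5) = (b - 5)^2*(b - 1)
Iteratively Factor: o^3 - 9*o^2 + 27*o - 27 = (o - 3)*(o^2 - 6*o + 9) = (o - 3)^2*(o - 3)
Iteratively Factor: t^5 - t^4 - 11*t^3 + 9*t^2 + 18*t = (t - 3)*(t^4 + 2*t^3 - 5*t^2 - 6*t) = t*(t - 3)*(t^3 + 2*t^2 - 5*t - 6) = t*(t - 3)*(t - 2)*(t^2 + 4*t + 3) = t*(t - 3)*(t - 2)*(t + 3)*(t + 1)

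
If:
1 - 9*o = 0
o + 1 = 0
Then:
No Solution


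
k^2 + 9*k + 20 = (k + 4)*(k + 5)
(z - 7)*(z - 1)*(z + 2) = z^3 - 6*z^2 - 9*z + 14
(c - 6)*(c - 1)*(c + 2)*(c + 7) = c^4 + 2*c^3 - 43*c^2 - 44*c + 84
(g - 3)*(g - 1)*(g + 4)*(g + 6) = g^4 + 6*g^3 - 13*g^2 - 66*g + 72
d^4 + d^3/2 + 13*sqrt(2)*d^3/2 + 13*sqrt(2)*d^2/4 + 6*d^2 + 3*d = d*(d + 1/2)*(d + sqrt(2)/2)*(d + 6*sqrt(2))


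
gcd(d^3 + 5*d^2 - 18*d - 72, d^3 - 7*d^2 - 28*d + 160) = d - 4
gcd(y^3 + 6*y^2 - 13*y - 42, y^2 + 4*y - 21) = y^2 + 4*y - 21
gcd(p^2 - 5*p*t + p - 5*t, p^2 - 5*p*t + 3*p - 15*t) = p - 5*t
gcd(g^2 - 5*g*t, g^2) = g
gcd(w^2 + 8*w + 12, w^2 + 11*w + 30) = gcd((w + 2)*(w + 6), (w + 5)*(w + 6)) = w + 6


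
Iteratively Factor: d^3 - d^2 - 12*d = (d)*(d^2 - d - 12) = d*(d + 3)*(d - 4)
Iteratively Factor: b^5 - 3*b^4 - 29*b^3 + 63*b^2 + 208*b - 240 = (b + 3)*(b^4 - 6*b^3 - 11*b^2 + 96*b - 80) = (b - 5)*(b + 3)*(b^3 - b^2 - 16*b + 16) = (b - 5)*(b - 1)*(b + 3)*(b^2 - 16) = (b - 5)*(b - 1)*(b + 3)*(b + 4)*(b - 4)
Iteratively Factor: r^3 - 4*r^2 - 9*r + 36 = (r - 3)*(r^2 - r - 12) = (r - 4)*(r - 3)*(r + 3)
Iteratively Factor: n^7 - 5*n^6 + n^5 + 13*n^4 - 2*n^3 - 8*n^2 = (n - 1)*(n^6 - 4*n^5 - 3*n^4 + 10*n^3 + 8*n^2) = (n - 1)*(n + 1)*(n^5 - 5*n^4 + 2*n^3 + 8*n^2) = (n - 1)*(n + 1)^2*(n^4 - 6*n^3 + 8*n^2) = n*(n - 1)*(n + 1)^2*(n^3 - 6*n^2 + 8*n) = n*(n - 2)*(n - 1)*(n + 1)^2*(n^2 - 4*n) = n*(n - 4)*(n - 2)*(n - 1)*(n + 1)^2*(n)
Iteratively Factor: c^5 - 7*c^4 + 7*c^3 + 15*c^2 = (c + 1)*(c^4 - 8*c^3 + 15*c^2) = (c - 3)*(c + 1)*(c^3 - 5*c^2) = c*(c - 3)*(c + 1)*(c^2 - 5*c) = c*(c - 5)*(c - 3)*(c + 1)*(c)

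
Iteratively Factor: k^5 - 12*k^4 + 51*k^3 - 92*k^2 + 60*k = (k - 2)*(k^4 - 10*k^3 + 31*k^2 - 30*k) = k*(k - 2)*(k^3 - 10*k^2 + 31*k - 30) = k*(k - 2)^2*(k^2 - 8*k + 15) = k*(k - 3)*(k - 2)^2*(k - 5)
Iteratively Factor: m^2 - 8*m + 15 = (m - 5)*(m - 3)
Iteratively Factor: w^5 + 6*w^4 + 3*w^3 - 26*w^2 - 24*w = (w + 4)*(w^4 + 2*w^3 - 5*w^2 - 6*w) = (w + 1)*(w + 4)*(w^3 + w^2 - 6*w) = (w - 2)*(w + 1)*(w + 4)*(w^2 + 3*w) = (w - 2)*(w + 1)*(w + 3)*(w + 4)*(w)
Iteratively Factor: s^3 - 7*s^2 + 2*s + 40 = (s + 2)*(s^2 - 9*s + 20) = (s - 5)*(s + 2)*(s - 4)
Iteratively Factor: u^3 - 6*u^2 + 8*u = (u)*(u^2 - 6*u + 8) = u*(u - 4)*(u - 2)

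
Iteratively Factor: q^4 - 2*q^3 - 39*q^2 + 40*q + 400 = (q - 5)*(q^3 + 3*q^2 - 24*q - 80) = (q - 5)*(q + 4)*(q^2 - q - 20) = (q - 5)*(q + 4)^2*(q - 5)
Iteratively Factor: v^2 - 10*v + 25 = (v - 5)*(v - 5)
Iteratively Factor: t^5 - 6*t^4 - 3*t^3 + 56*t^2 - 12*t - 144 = (t - 3)*(t^4 - 3*t^3 - 12*t^2 + 20*t + 48) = (t - 3)^2*(t^3 - 12*t - 16) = (t - 3)^2*(t + 2)*(t^2 - 2*t - 8) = (t - 3)^2*(t + 2)^2*(t - 4)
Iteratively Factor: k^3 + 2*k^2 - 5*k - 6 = (k + 1)*(k^2 + k - 6) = (k - 2)*(k + 1)*(k + 3)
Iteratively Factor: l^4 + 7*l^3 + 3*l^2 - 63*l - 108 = (l + 3)*(l^3 + 4*l^2 - 9*l - 36) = (l - 3)*(l + 3)*(l^2 + 7*l + 12) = (l - 3)*(l + 3)*(l + 4)*(l + 3)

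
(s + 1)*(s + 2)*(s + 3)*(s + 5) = s^4 + 11*s^3 + 41*s^2 + 61*s + 30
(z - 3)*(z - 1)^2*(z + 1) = z^4 - 4*z^3 + 2*z^2 + 4*z - 3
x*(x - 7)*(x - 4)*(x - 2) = x^4 - 13*x^3 + 50*x^2 - 56*x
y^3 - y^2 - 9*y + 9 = (y - 3)*(y - 1)*(y + 3)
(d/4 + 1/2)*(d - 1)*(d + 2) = d^3/4 + 3*d^2/4 - 1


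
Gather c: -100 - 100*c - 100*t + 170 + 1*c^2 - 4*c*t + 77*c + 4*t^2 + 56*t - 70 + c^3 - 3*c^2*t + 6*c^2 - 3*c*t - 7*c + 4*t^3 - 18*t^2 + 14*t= c^3 + c^2*(7 - 3*t) + c*(-7*t - 30) + 4*t^3 - 14*t^2 - 30*t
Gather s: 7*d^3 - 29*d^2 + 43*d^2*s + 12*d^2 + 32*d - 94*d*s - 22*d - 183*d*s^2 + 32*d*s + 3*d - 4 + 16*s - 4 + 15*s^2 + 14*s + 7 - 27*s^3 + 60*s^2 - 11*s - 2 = 7*d^3 - 17*d^2 + 13*d - 27*s^3 + s^2*(75 - 183*d) + s*(43*d^2 - 62*d + 19) - 3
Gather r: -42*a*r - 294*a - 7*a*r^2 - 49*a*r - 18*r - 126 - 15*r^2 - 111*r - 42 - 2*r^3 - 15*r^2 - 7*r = -294*a - 2*r^3 + r^2*(-7*a - 30) + r*(-91*a - 136) - 168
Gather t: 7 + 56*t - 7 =56*t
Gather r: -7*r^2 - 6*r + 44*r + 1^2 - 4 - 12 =-7*r^2 + 38*r - 15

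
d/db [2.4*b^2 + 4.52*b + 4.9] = 4.8*b + 4.52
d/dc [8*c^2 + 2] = 16*c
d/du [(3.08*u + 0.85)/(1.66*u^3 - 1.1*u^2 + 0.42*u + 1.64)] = (-10.2256*u^3 - 0.844999999999999*u^2 + 1.87*u + 4.6942)/(2.7556*u^6 - 3.652*u^5 + 2.6044*u^4 + 4.5208*u^3 - 3.4316*u^2 + 1.3776*u + 2.6896)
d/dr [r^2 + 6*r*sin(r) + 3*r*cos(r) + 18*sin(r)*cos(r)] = -3*r*sin(r) + 6*r*cos(r) + 2*r + 6*sin(r) + 3*cos(r) + 18*cos(2*r)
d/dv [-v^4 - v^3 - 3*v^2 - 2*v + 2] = -4*v^3 - 3*v^2 - 6*v - 2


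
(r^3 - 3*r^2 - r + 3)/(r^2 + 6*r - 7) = (r^2 - 2*r - 3)/(r + 7)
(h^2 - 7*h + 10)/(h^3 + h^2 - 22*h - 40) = (h - 2)/(h^2 + 6*h + 8)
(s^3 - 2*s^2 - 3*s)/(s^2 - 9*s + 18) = s*(s + 1)/(s - 6)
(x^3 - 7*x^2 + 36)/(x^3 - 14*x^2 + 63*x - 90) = (x + 2)/(x - 5)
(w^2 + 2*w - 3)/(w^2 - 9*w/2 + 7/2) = 2*(w + 3)/(2*w - 7)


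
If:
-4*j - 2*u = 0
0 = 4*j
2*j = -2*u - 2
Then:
No Solution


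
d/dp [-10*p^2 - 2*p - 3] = -20*p - 2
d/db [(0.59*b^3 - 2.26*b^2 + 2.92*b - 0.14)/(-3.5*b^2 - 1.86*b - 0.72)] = (-2.065*b^4 - 2.1948*b^3 + 13.1492*b^2 + 2.2744*b - 2.3628)/(12.25*b^4 + 13.02*b^3 + 8.4996*b^2 + 2.6784*b + 0.5184)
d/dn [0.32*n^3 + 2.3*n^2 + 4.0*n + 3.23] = 0.96*n^2 + 4.6*n + 4.0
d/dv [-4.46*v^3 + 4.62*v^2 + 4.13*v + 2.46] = -13.38*v^2 + 9.24*v + 4.13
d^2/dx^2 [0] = 0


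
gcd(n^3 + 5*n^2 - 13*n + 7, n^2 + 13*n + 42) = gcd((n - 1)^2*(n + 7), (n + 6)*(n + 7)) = n + 7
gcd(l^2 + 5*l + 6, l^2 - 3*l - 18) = l + 3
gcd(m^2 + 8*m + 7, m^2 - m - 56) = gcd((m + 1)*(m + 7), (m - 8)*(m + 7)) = m + 7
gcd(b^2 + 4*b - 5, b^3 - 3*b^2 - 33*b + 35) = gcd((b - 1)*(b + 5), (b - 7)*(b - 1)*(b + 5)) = b^2 + 4*b - 5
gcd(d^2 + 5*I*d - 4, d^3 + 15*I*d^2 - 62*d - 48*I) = d + I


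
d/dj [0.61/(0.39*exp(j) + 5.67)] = -0.2379*exp(j)/(0.39*exp(j) + 5.67)^2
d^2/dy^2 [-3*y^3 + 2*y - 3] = -18*y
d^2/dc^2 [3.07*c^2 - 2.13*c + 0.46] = 6.14000000000000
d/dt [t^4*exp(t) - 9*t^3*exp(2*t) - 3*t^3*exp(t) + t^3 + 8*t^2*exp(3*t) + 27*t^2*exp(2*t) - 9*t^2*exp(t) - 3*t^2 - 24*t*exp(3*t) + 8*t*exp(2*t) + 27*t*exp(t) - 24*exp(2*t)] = t^4*exp(t) - 18*t^3*exp(2*t) + t^3*exp(t) + 24*t^2*exp(3*t) + 27*t^2*exp(2*t) - 18*t^2*exp(t) + 3*t^2 - 56*t*exp(3*t) + 70*t*exp(2*t) + 9*t*exp(t) - 6*t - 24*exp(3*t) - 40*exp(2*t) + 27*exp(t)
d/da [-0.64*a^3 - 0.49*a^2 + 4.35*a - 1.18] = -1.92*a^2 - 0.98*a + 4.35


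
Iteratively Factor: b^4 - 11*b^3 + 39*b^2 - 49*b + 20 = (b - 1)*(b^3 - 10*b^2 + 29*b - 20) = (b - 1)^2*(b^2 - 9*b + 20) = (b - 5)*(b - 1)^2*(b - 4)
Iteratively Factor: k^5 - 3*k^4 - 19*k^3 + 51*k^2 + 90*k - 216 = (k - 2)*(k^4 - k^3 - 21*k^2 + 9*k + 108) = (k - 2)*(k + 3)*(k^3 - 4*k^2 - 9*k + 36) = (k - 3)*(k - 2)*(k + 3)*(k^2 - k - 12) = (k - 3)*(k - 2)*(k + 3)^2*(k - 4)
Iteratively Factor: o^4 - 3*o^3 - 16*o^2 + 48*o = (o + 4)*(o^3 - 7*o^2 + 12*o) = (o - 4)*(o + 4)*(o^2 - 3*o) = (o - 4)*(o - 3)*(o + 4)*(o)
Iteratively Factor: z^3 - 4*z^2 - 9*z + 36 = (z - 4)*(z^2 - 9) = (z - 4)*(z + 3)*(z - 3)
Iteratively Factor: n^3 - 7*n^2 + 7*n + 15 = (n - 3)*(n^2 - 4*n - 5) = (n - 3)*(n + 1)*(n - 5)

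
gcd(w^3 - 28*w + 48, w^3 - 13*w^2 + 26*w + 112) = 1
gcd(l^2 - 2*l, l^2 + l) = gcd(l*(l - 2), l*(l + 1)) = l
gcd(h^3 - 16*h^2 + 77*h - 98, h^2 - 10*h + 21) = h - 7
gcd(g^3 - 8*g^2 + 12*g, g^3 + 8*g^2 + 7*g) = g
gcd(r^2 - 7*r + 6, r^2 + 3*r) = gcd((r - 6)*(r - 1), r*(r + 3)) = 1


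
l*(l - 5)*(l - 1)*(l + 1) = l^4 - 5*l^3 - l^2 + 5*l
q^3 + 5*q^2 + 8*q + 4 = (q + 1)*(q + 2)^2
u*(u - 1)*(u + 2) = u^3 + u^2 - 2*u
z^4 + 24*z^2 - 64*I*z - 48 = (z - 2*I)^3*(z + 6*I)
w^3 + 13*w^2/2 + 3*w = w*(w + 1/2)*(w + 6)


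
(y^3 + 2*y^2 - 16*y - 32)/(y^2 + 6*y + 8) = y - 4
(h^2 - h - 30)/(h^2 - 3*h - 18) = (h + 5)/(h + 3)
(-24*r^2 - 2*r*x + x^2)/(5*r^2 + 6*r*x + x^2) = (-24*r^2 - 2*r*x + x^2)/(5*r^2 + 6*r*x + x^2)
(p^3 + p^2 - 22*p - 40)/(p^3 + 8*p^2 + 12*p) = (p^2 - p - 20)/(p*(p + 6))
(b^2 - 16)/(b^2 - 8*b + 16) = (b + 4)/(b - 4)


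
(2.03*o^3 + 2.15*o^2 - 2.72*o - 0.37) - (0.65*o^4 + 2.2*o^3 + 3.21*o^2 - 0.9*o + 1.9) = -0.65*o^4 - 0.17*o^3 - 1.06*o^2 - 1.82*o - 2.27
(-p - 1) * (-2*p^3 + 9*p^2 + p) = 2*p^4 - 7*p^3 - 10*p^2 - p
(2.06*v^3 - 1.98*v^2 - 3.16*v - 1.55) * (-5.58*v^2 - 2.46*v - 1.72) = -11.4948*v^5 + 5.9808*v^4 + 18.9604*v^3 + 19.8282*v^2 + 9.2482*v + 2.666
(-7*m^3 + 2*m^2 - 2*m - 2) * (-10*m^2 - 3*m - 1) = 70*m^5 + m^4 + 21*m^3 + 24*m^2 + 8*m + 2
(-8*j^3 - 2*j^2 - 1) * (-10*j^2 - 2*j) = 80*j^5 + 36*j^4 + 4*j^3 + 10*j^2 + 2*j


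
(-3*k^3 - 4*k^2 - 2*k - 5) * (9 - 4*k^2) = 12*k^5 + 16*k^4 - 19*k^3 - 16*k^2 - 18*k - 45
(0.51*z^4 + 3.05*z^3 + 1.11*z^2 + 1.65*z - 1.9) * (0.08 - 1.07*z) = -0.5457*z^5 - 3.2227*z^4 - 0.9437*z^3 - 1.6767*z^2 + 2.165*z - 0.152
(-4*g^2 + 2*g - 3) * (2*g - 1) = -8*g^3 + 8*g^2 - 8*g + 3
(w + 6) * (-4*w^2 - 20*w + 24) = -4*w^3 - 44*w^2 - 96*w + 144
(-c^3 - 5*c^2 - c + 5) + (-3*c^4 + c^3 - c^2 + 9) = -3*c^4 - 6*c^2 - c + 14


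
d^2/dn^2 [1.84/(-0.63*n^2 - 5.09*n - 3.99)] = (1.460592*n^2 + 11.800656*n - 1.84*(1.26*n + 5.09)*(2.52*n + 10.18) + 9.250416)/(0.63*n^2 + 5.09*n + 3.99)^3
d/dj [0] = 0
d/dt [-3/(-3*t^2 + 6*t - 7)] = 18*(1 - t)/(3*t^2 - 6*t + 7)^2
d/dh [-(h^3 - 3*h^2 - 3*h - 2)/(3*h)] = -2*h/3 + 1 - 2/(3*h^2)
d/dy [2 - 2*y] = -2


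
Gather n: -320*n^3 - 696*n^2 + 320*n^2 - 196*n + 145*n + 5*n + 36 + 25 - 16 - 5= -320*n^3 - 376*n^2 - 46*n + 40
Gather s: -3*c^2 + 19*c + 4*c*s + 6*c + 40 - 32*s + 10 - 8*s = -3*c^2 + 25*c + s*(4*c - 40) + 50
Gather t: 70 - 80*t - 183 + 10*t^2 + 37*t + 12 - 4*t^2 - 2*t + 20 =6*t^2 - 45*t - 81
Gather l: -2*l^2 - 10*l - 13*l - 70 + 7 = -2*l^2 - 23*l - 63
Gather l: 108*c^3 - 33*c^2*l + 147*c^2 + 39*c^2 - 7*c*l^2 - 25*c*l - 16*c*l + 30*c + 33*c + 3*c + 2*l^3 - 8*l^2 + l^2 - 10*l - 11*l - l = 108*c^3 + 186*c^2 + 66*c + 2*l^3 + l^2*(-7*c - 7) + l*(-33*c^2 - 41*c - 22)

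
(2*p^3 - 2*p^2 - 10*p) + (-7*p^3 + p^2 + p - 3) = -5*p^3 - p^2 - 9*p - 3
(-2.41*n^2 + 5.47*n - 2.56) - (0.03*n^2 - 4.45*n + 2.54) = -2.44*n^2 + 9.92*n - 5.1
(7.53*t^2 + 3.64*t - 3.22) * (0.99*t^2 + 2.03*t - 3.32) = 7.4547*t^4 + 18.8895*t^3 - 20.7982*t^2 - 18.6214*t + 10.6904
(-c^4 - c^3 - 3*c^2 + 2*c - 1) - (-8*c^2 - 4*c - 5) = -c^4 - c^3 + 5*c^2 + 6*c + 4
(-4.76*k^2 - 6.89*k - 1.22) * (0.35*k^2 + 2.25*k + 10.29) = -1.666*k^4 - 13.1215*k^3 - 64.9099*k^2 - 73.6431*k - 12.5538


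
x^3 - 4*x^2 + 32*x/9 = x*(x - 8/3)*(x - 4/3)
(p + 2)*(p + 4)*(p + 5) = p^3 + 11*p^2 + 38*p + 40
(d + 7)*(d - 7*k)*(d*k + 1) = d^3*k - 7*d^2*k^2 + 7*d^2*k + d^2 - 49*d*k^2 - 7*d*k + 7*d - 49*k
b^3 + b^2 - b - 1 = (b - 1)*(b + 1)^2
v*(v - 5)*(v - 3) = v^3 - 8*v^2 + 15*v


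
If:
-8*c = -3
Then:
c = 3/8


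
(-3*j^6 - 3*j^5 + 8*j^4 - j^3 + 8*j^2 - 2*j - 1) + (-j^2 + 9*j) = -3*j^6 - 3*j^5 + 8*j^4 - j^3 + 7*j^2 + 7*j - 1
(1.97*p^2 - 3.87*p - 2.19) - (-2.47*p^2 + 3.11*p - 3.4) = 4.44*p^2 - 6.98*p + 1.21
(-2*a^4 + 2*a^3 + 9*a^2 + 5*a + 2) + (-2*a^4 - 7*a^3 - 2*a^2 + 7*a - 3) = -4*a^4 - 5*a^3 + 7*a^2 + 12*a - 1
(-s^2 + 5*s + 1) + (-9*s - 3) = -s^2 - 4*s - 2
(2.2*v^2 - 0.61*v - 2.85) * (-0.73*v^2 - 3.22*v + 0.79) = -1.606*v^4 - 6.6387*v^3 + 5.7827*v^2 + 8.6951*v - 2.2515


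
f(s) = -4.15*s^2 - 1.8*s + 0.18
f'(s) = -8.3*s - 1.8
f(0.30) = -0.73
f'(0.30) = -4.29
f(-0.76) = -0.85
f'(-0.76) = 4.51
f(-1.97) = -12.38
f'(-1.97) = 14.55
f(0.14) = -0.15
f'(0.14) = -2.96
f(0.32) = -0.82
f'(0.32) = -4.46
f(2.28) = -25.50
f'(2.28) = -20.72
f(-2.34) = -18.33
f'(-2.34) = 17.62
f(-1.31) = -4.58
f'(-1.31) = 9.07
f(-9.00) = -319.77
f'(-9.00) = 72.90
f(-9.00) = -319.77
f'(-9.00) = 72.90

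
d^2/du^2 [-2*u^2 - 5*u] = -4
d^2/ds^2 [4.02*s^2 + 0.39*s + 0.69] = 8.04000000000000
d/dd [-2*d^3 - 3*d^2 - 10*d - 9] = -6*d^2 - 6*d - 10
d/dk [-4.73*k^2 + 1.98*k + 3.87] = 1.98 - 9.46*k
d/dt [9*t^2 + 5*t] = 18*t + 5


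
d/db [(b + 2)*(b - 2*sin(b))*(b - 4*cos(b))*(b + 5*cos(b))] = -(b + 2)*(b - 2*sin(b))*(b - 4*cos(b))*(5*sin(b) - 1) + (b + 2)*(b - 2*sin(b))*(b + 5*cos(b))*(4*sin(b) + 1) - (b + 2)*(b - 4*cos(b))*(b + 5*cos(b))*(2*cos(b) - 1) + (b - 2*sin(b))*(b - 4*cos(b))*(b + 5*cos(b))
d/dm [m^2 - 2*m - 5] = 2*m - 2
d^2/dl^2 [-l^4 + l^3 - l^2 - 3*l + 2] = -12*l^2 + 6*l - 2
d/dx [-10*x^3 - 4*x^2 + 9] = 2*x*(-15*x - 4)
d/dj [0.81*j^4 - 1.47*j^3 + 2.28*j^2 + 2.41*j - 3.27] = 3.24*j^3 - 4.41*j^2 + 4.56*j + 2.41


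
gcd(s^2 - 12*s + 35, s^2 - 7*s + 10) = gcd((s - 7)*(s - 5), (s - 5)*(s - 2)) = s - 5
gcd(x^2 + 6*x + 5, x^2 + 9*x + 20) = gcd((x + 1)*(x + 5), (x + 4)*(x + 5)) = x + 5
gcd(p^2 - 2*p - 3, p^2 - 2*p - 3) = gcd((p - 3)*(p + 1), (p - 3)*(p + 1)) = p^2 - 2*p - 3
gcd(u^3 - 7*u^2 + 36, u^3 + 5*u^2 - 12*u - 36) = u^2 - u - 6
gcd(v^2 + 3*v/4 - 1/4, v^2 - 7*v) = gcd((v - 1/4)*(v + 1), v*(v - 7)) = 1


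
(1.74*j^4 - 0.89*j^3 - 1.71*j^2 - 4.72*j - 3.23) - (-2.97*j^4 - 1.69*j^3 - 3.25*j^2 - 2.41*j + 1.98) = 4.71*j^4 + 0.8*j^3 + 1.54*j^2 - 2.31*j - 5.21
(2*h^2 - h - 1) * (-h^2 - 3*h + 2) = -2*h^4 - 5*h^3 + 8*h^2 + h - 2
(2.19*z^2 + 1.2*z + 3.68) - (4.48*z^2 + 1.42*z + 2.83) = -2.29*z^2 - 0.22*z + 0.85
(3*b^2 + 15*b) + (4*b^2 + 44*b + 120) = 7*b^2 + 59*b + 120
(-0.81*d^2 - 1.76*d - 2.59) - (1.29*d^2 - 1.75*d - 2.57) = -2.1*d^2 - 0.01*d - 0.02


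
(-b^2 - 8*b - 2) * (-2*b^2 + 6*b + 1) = 2*b^4 + 10*b^3 - 45*b^2 - 20*b - 2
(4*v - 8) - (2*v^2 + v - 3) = -2*v^2 + 3*v - 5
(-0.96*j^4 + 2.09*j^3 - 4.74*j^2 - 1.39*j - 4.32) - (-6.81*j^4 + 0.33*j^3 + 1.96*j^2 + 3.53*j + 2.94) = 5.85*j^4 + 1.76*j^3 - 6.7*j^2 - 4.92*j - 7.26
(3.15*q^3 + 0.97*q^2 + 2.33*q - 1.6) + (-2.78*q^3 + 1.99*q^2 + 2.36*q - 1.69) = 0.37*q^3 + 2.96*q^2 + 4.69*q - 3.29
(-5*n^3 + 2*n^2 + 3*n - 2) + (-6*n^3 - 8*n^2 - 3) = -11*n^3 - 6*n^2 + 3*n - 5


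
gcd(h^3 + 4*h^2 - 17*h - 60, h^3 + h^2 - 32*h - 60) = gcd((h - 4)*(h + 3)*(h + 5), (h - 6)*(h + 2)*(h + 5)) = h + 5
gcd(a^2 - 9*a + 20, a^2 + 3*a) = 1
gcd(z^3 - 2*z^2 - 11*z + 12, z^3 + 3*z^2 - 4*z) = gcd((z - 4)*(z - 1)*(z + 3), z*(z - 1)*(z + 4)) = z - 1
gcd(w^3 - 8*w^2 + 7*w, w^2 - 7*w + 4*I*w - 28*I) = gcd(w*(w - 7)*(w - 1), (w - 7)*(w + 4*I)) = w - 7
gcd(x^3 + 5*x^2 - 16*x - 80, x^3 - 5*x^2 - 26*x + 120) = x^2 + x - 20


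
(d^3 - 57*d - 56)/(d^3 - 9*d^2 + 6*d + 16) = (d + 7)/(d - 2)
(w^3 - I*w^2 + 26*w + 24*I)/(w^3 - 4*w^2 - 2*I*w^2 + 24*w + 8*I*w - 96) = (w + I)/(w - 4)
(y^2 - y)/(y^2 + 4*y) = (y - 1)/(y + 4)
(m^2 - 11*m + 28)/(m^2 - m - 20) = (-m^2 + 11*m - 28)/(-m^2 + m + 20)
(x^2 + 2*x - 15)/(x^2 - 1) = (x^2 + 2*x - 15)/(x^2 - 1)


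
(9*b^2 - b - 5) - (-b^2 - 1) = 10*b^2 - b - 4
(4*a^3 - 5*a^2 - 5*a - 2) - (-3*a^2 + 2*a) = 4*a^3 - 2*a^2 - 7*a - 2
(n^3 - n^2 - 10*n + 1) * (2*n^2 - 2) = 2*n^5 - 2*n^4 - 22*n^3 + 4*n^2 + 20*n - 2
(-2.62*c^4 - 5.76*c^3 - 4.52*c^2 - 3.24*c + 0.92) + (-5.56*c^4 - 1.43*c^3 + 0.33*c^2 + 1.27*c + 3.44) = -8.18*c^4 - 7.19*c^3 - 4.19*c^2 - 1.97*c + 4.36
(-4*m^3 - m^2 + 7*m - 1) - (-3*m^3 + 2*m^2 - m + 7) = -m^3 - 3*m^2 + 8*m - 8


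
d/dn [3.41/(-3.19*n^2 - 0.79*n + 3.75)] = (21.7558*n + 2.6939)/(3.19*n^2 + 0.79*n - 3.75)^2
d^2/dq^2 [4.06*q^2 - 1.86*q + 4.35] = 8.12000000000000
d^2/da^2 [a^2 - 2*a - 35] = 2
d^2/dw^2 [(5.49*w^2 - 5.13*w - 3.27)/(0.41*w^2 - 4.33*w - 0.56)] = (17.768088*w^3 + 4.26490200000001*w^2 + 27.764298*w - 95.797614)/(0.068921*w^6 - 2.183619*w^5 + 22.778739*w^4 - 75.217729*w^3 - 31.112424*w^2 - 4.073664*w - 0.175616)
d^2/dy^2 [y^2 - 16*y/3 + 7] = 2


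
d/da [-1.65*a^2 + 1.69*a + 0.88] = 1.69 - 3.3*a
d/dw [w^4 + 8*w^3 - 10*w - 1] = 4*w^3 + 24*w^2 - 10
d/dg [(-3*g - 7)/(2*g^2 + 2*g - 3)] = (6*g^2 + 28*g + 23)/(4*g^4 + 8*g^3 - 8*g^2 - 12*g + 9)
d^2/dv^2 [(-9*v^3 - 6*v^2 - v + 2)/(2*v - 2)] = (-9*v^3 + 27*v^2 - 27*v - 5)/(v^3 - 3*v^2 + 3*v - 1)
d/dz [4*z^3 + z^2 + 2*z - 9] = 12*z^2 + 2*z + 2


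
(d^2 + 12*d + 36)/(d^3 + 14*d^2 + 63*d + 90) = (d + 6)/(d^2 + 8*d + 15)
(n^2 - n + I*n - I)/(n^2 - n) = (n + I)/n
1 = 1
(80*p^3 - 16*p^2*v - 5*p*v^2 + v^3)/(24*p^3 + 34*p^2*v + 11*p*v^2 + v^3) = (20*p^2 - 9*p*v + v^2)/(6*p^2 + 7*p*v + v^2)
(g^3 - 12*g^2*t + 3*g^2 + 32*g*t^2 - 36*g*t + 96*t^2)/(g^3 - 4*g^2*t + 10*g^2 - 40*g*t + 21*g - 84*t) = (g - 8*t)/(g + 7)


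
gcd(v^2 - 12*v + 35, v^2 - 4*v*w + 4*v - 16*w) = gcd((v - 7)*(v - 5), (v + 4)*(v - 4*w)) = 1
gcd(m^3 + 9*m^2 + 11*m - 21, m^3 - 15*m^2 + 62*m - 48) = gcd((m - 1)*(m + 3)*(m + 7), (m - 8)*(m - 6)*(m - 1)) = m - 1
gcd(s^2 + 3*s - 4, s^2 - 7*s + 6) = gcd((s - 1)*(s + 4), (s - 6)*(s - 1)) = s - 1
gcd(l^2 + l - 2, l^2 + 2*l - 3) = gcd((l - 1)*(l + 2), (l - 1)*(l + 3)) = l - 1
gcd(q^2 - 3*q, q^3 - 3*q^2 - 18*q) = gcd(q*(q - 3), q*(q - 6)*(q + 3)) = q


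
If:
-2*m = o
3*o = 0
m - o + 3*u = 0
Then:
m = 0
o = 0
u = 0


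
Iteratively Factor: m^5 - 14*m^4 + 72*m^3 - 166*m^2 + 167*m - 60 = (m - 5)*(m^4 - 9*m^3 + 27*m^2 - 31*m + 12) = (m - 5)*(m - 4)*(m^3 - 5*m^2 + 7*m - 3) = (m - 5)*(m - 4)*(m - 1)*(m^2 - 4*m + 3) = (m - 5)*(m - 4)*(m - 1)^2*(m - 3)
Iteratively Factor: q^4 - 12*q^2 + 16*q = (q - 2)*(q^3 + 2*q^2 - 8*q) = (q - 2)^2*(q^2 + 4*q) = (q - 2)^2*(q + 4)*(q)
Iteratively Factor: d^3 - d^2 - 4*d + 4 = (d - 2)*(d^2 + d - 2) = (d - 2)*(d + 2)*(d - 1)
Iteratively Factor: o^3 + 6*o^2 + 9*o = (o)*(o^2 + 6*o + 9) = o*(o + 3)*(o + 3)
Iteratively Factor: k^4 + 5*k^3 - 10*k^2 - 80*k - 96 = (k + 3)*(k^3 + 2*k^2 - 16*k - 32) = (k + 3)*(k + 4)*(k^2 - 2*k - 8) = (k - 4)*(k + 3)*(k + 4)*(k + 2)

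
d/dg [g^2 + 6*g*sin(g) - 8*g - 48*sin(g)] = 6*g*cos(g) + 2*g + 6*sin(g) - 48*cos(g) - 8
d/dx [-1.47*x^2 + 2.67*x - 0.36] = 2.67 - 2.94*x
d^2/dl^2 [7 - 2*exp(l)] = -2*exp(l)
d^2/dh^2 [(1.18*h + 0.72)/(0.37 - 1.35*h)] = -3.80322/(1.35*h - 0.37)^3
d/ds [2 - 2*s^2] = -4*s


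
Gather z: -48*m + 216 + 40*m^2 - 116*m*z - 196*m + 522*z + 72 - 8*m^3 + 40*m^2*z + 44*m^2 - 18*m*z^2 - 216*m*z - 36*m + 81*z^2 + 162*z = -8*m^3 + 84*m^2 - 280*m + z^2*(81 - 18*m) + z*(40*m^2 - 332*m + 684) + 288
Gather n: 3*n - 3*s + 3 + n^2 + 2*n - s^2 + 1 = n^2 + 5*n - s^2 - 3*s + 4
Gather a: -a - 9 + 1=-a - 8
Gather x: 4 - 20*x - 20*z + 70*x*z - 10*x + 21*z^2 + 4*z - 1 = x*(70*z - 30) + 21*z^2 - 16*z + 3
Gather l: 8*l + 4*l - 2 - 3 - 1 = 12*l - 6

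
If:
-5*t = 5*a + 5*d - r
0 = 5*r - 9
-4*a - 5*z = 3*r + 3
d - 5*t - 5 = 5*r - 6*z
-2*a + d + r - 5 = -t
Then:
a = -71/75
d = 4888/1125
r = 9/5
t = -3418/1125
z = -346/375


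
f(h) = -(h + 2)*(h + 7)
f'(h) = -2*h - 9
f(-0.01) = -13.91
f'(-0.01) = -8.98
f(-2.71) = 3.05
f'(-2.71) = -3.58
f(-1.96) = -0.20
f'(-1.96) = -5.08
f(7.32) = -133.46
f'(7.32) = -23.64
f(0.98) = -23.78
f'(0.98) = -10.96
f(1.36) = -28.09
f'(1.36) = -11.72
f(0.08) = -14.73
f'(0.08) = -9.16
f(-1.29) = -4.05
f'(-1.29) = -6.42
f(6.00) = -104.00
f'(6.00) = -21.00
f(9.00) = -176.00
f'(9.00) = -27.00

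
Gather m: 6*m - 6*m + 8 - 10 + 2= 0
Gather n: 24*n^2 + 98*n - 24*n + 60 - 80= 24*n^2 + 74*n - 20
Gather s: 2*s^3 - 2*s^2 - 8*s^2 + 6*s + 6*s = 2*s^3 - 10*s^2 + 12*s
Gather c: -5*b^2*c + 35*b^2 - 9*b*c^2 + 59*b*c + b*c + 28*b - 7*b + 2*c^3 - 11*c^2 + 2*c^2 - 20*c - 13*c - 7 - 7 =35*b^2 + 21*b + 2*c^3 + c^2*(-9*b - 9) + c*(-5*b^2 + 60*b - 33) - 14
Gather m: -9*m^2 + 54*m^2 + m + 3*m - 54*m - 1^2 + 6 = 45*m^2 - 50*m + 5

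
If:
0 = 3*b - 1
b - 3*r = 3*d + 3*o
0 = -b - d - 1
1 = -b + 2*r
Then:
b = 1/3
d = -4/3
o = 7/9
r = 2/3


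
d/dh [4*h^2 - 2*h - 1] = 8*h - 2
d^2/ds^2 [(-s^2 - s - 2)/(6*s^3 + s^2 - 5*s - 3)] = 2*(-36*s^6 - 108*s^5 - 540*s^4 - 258*s^3 + 57*s^2 - 87*s - 50)/(216*s^9 + 108*s^8 - 522*s^7 - 503*s^6 + 327*s^5 + 606*s^4 + 127*s^3 - 198*s^2 - 135*s - 27)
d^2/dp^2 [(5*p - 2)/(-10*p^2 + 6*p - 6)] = (25*(3*p - 1)*(5*p^2 - 3*p + 3) - (5*p - 2)*(10*p - 3)^2)/(5*p^2 - 3*p + 3)^3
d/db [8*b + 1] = 8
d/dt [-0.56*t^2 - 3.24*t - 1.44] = -1.12*t - 3.24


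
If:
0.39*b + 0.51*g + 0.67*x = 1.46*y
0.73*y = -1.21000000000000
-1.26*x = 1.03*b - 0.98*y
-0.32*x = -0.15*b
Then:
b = -1.00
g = -3.36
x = -0.47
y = -1.66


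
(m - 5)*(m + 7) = m^2 + 2*m - 35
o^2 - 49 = (o - 7)*(o + 7)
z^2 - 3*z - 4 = (z - 4)*(z + 1)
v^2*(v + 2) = v^3 + 2*v^2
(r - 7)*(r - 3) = r^2 - 10*r + 21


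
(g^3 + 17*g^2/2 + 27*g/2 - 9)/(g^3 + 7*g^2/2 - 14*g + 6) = (g + 3)/(g - 2)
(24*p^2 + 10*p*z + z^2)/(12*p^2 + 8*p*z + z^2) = (4*p + z)/(2*p + z)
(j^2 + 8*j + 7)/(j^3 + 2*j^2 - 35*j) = (j + 1)/(j*(j - 5))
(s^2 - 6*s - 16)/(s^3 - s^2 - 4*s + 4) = (s - 8)/(s^2 - 3*s + 2)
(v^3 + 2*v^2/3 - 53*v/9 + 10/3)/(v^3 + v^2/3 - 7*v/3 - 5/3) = (v^2 + 7*v/3 - 2)/(v^2 + 2*v + 1)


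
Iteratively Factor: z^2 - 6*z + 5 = (z - 5)*(z - 1)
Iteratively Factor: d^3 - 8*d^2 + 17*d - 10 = (d - 1)*(d^2 - 7*d + 10) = (d - 2)*(d - 1)*(d - 5)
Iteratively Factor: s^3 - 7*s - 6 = (s + 1)*(s^2 - s - 6) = (s + 1)*(s + 2)*(s - 3)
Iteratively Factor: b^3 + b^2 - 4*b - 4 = (b + 2)*(b^2 - b - 2) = (b - 2)*(b + 2)*(b + 1)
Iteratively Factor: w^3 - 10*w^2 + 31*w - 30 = (w - 2)*(w^2 - 8*w + 15) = (w - 5)*(w - 2)*(w - 3)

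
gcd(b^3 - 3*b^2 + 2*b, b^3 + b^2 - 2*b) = b^2 - b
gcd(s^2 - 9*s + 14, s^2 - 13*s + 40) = 1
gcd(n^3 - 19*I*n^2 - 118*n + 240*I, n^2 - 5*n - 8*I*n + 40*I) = n - 8*I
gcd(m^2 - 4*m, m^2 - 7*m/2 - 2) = m - 4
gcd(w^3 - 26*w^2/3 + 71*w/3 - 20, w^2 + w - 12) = w - 3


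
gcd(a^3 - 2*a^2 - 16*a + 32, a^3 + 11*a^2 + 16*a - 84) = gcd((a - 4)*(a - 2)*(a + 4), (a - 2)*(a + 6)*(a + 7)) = a - 2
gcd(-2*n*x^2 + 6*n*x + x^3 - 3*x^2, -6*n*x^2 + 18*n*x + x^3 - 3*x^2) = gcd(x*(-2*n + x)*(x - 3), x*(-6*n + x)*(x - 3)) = x^2 - 3*x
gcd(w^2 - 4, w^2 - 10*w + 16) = w - 2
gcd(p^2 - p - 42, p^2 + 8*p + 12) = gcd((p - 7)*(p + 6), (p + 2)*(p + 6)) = p + 6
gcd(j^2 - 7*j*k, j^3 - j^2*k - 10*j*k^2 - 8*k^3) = 1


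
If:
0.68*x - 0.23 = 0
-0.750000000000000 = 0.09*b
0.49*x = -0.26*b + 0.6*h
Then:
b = -8.33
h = -3.33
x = 0.34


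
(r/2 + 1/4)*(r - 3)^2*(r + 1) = r^4/2 - 9*r^3/4 + r^2/4 + 21*r/4 + 9/4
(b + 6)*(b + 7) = b^2 + 13*b + 42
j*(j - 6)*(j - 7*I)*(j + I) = j^4 - 6*j^3 - 6*I*j^3 + 7*j^2 + 36*I*j^2 - 42*j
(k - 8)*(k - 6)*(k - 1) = k^3 - 15*k^2 + 62*k - 48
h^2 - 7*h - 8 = (h - 8)*(h + 1)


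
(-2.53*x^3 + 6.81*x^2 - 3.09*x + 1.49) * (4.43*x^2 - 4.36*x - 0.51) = -11.2079*x^5 + 41.1991*x^4 - 42.09*x^3 + 16.6*x^2 - 4.9205*x - 0.7599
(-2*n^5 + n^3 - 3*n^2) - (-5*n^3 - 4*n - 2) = -2*n^5 + 6*n^3 - 3*n^2 + 4*n + 2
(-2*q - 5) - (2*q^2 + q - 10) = -2*q^2 - 3*q + 5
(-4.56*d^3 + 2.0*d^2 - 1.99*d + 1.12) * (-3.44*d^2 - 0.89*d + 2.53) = 15.6864*d^5 - 2.8216*d^4 - 6.4712*d^3 + 2.9783*d^2 - 6.0315*d + 2.8336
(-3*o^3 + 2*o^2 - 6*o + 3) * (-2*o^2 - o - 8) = 6*o^5 - o^4 + 34*o^3 - 16*o^2 + 45*o - 24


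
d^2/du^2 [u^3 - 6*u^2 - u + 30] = 6*u - 12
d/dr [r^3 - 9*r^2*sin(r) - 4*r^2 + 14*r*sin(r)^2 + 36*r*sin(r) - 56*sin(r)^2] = -9*r^2*cos(r) + 3*r^2 - 18*r*sin(r) + 14*r*sin(2*r) + 36*r*cos(r) - 8*r + 14*sin(r)^2 + 36*sin(r) - 56*sin(2*r)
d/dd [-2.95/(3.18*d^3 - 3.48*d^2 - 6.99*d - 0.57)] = (28.143*d^2 - 20.532*d - 20.6205)/(-3.18*d^3 + 3.48*d^2 + 6.99*d + 0.57)^2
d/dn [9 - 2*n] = -2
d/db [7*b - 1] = 7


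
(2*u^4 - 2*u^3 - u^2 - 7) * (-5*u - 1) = -10*u^5 + 8*u^4 + 7*u^3 + u^2 + 35*u + 7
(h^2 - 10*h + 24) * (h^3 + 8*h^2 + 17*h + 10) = h^5 - 2*h^4 - 39*h^3 + 32*h^2 + 308*h + 240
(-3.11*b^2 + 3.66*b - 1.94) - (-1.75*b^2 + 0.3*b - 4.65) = -1.36*b^2 + 3.36*b + 2.71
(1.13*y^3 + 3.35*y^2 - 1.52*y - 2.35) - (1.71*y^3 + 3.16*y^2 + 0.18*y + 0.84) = -0.58*y^3 + 0.19*y^2 - 1.7*y - 3.19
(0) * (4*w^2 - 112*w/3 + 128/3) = 0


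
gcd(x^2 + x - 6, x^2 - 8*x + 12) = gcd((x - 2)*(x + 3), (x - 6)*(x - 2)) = x - 2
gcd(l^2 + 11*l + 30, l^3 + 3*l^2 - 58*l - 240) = l^2 + 11*l + 30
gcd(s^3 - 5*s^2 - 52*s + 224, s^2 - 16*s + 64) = s - 8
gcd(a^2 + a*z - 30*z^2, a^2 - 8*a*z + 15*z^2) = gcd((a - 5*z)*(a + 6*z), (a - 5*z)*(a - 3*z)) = -a + 5*z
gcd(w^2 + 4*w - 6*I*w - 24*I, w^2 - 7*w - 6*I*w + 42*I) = w - 6*I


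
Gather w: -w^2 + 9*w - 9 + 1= -w^2 + 9*w - 8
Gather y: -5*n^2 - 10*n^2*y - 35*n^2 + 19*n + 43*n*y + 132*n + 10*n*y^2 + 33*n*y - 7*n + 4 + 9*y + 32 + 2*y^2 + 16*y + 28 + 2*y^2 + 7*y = -40*n^2 + 144*n + y^2*(10*n + 4) + y*(-10*n^2 + 76*n + 32) + 64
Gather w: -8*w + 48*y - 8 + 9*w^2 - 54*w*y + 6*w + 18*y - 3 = 9*w^2 + w*(-54*y - 2) + 66*y - 11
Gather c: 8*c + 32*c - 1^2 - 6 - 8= 40*c - 15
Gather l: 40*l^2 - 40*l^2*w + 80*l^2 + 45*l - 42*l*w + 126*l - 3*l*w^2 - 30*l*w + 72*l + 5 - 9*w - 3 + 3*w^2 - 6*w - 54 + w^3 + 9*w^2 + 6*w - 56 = l^2*(120 - 40*w) + l*(-3*w^2 - 72*w + 243) + w^3 + 12*w^2 - 9*w - 108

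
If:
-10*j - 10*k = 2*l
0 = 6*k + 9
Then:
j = 3/2 - l/5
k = -3/2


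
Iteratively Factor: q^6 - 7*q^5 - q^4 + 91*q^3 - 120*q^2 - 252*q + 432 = (q + 3)*(q^5 - 10*q^4 + 29*q^3 + 4*q^2 - 132*q + 144) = (q - 3)*(q + 3)*(q^4 - 7*q^3 + 8*q^2 + 28*q - 48) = (q - 3)^2*(q + 3)*(q^3 - 4*q^2 - 4*q + 16) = (q - 4)*(q - 3)^2*(q + 3)*(q^2 - 4) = (q - 4)*(q - 3)^2*(q - 2)*(q + 3)*(q + 2)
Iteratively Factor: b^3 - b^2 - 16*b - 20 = (b - 5)*(b^2 + 4*b + 4) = (b - 5)*(b + 2)*(b + 2)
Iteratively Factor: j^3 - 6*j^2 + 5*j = (j - 1)*(j^2 - 5*j) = (j - 5)*(j - 1)*(j)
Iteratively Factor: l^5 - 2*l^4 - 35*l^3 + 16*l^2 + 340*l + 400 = (l - 5)*(l^4 + 3*l^3 - 20*l^2 - 84*l - 80) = (l - 5)*(l + 2)*(l^3 + l^2 - 22*l - 40) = (l - 5)^2*(l + 2)*(l^2 + 6*l + 8) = (l - 5)^2*(l + 2)*(l + 4)*(l + 2)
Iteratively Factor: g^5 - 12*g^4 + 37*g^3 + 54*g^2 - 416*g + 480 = (g - 4)*(g^4 - 8*g^3 + 5*g^2 + 74*g - 120) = (g - 5)*(g - 4)*(g^3 - 3*g^2 - 10*g + 24) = (g - 5)*(g - 4)^2*(g^2 + g - 6) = (g - 5)*(g - 4)^2*(g + 3)*(g - 2)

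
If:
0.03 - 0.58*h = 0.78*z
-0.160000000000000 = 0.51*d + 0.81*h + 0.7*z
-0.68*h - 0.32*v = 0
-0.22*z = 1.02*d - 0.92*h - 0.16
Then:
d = -0.19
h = -0.32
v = 0.67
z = 0.27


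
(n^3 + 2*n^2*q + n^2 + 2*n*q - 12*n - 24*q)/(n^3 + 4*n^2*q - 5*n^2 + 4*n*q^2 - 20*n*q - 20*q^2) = (n^2 + n - 12)/(n^2 + 2*n*q - 5*n - 10*q)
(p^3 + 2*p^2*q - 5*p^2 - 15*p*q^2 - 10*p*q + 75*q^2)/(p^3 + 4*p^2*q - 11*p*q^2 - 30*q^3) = (p - 5)/(p + 2*q)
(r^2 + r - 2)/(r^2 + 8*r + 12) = (r - 1)/(r + 6)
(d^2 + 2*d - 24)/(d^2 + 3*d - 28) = (d + 6)/(d + 7)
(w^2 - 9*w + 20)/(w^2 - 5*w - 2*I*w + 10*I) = (w - 4)/(w - 2*I)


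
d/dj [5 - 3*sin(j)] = -3*cos(j)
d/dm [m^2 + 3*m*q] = 2*m + 3*q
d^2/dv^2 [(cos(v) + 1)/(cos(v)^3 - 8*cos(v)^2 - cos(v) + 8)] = (-4*sin(v)^4 + 51*sin(v)^2 - 423*cos(v)/4 + 27*cos(3*v)/4 + 99)/((cos(v) - 8)^3*(cos(v) - 1)^3)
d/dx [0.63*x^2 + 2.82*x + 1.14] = 1.26*x + 2.82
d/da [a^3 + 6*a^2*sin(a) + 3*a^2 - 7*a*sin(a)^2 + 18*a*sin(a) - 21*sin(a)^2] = 6*a^2*cos(a) + 3*a^2 + 12*a*sin(a) - 7*a*sin(2*a) + 18*a*cos(a) + 6*a - 7*sin(a)^2 + 18*sin(a) - 21*sin(2*a)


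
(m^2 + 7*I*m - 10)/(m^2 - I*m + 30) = (m + 2*I)/(m - 6*I)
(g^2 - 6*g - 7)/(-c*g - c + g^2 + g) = (7 - g)/(c - g)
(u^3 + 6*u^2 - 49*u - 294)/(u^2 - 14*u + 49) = (u^2 + 13*u + 42)/(u - 7)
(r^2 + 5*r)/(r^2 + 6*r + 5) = r/(r + 1)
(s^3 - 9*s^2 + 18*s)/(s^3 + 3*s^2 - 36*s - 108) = s*(s - 3)/(s^2 + 9*s + 18)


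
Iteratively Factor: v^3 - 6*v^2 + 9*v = (v - 3)*(v^2 - 3*v) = (v - 3)^2*(v)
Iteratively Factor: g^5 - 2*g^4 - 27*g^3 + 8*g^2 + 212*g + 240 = (g + 3)*(g^4 - 5*g^3 - 12*g^2 + 44*g + 80) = (g - 5)*(g + 3)*(g^3 - 12*g - 16) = (g - 5)*(g - 4)*(g + 3)*(g^2 + 4*g + 4) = (g - 5)*(g - 4)*(g + 2)*(g + 3)*(g + 2)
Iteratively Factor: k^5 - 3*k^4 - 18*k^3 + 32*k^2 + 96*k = (k + 2)*(k^4 - 5*k^3 - 8*k^2 + 48*k) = (k - 4)*(k + 2)*(k^3 - k^2 - 12*k) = k*(k - 4)*(k + 2)*(k^2 - k - 12) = k*(k - 4)*(k + 2)*(k + 3)*(k - 4)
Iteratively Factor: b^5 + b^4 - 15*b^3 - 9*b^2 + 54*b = (b - 3)*(b^4 + 4*b^3 - 3*b^2 - 18*b) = (b - 3)*(b - 2)*(b^3 + 6*b^2 + 9*b) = (b - 3)*(b - 2)*(b + 3)*(b^2 + 3*b) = b*(b - 3)*(b - 2)*(b + 3)*(b + 3)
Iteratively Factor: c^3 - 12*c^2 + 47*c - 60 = (c - 5)*(c^2 - 7*c + 12) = (c - 5)*(c - 4)*(c - 3)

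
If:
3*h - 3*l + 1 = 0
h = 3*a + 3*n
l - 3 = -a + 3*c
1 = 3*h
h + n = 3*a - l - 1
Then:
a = 19/36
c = -65/108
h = 1/3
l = 2/3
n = -5/12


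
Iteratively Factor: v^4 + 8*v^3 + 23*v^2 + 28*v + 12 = (v + 3)*(v^3 + 5*v^2 + 8*v + 4) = (v + 1)*(v + 3)*(v^2 + 4*v + 4) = (v + 1)*(v + 2)*(v + 3)*(v + 2)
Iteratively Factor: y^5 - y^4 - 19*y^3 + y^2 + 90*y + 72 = (y + 3)*(y^4 - 4*y^3 - 7*y^2 + 22*y + 24) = (y - 3)*(y + 3)*(y^3 - y^2 - 10*y - 8) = (y - 4)*(y - 3)*(y + 3)*(y^2 + 3*y + 2) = (y - 4)*(y - 3)*(y + 2)*(y + 3)*(y + 1)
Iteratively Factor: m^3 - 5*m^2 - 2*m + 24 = (m + 2)*(m^2 - 7*m + 12) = (m - 3)*(m + 2)*(m - 4)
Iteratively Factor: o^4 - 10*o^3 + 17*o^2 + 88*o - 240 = (o - 4)*(o^3 - 6*o^2 - 7*o + 60) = (o - 4)^2*(o^2 - 2*o - 15) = (o - 5)*(o - 4)^2*(o + 3)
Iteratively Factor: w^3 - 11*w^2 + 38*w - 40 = (w - 2)*(w^2 - 9*w + 20) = (w - 4)*(w - 2)*(w - 5)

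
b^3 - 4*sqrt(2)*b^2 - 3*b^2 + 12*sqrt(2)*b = b*(b - 3)*(b - 4*sqrt(2))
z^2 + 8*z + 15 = (z + 3)*(z + 5)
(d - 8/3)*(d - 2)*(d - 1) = d^3 - 17*d^2/3 + 10*d - 16/3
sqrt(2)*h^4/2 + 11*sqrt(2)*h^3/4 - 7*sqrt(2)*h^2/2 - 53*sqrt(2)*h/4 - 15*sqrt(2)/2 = (h - 5/2)*(h + 1)*(h + 6)*(sqrt(2)*h/2 + sqrt(2)/2)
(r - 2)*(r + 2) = r^2 - 4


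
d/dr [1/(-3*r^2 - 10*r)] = 2*(3*r + 5)/(r^2*(3*r + 10)^2)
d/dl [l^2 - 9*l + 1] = 2*l - 9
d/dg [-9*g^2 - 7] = -18*g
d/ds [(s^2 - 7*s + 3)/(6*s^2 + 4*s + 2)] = (23*s^2 - 16*s - 13)/(2*(9*s^4 + 12*s^3 + 10*s^2 + 4*s + 1))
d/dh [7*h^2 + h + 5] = 14*h + 1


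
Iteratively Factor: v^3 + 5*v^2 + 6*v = (v)*(v^2 + 5*v + 6) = v*(v + 2)*(v + 3)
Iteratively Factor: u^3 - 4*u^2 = (u)*(u^2 - 4*u) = u^2*(u - 4)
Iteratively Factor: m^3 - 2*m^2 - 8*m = (m - 4)*(m^2 + 2*m) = (m - 4)*(m + 2)*(m)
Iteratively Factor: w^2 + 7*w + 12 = (w + 3)*(w + 4)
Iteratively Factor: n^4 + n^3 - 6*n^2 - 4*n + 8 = (n - 2)*(n^3 + 3*n^2 - 4) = (n - 2)*(n + 2)*(n^2 + n - 2) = (n - 2)*(n + 2)^2*(n - 1)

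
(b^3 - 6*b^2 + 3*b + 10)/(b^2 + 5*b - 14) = (b^2 - 4*b - 5)/(b + 7)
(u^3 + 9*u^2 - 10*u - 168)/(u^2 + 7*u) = u + 2 - 24/u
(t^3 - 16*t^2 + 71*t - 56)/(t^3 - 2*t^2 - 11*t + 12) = (t^2 - 15*t + 56)/(t^2 - t - 12)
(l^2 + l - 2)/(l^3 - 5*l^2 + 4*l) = (l + 2)/(l*(l - 4))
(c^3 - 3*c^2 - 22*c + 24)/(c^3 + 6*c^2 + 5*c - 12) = (c - 6)/(c + 3)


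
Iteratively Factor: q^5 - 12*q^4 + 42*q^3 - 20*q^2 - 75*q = (q + 1)*(q^4 - 13*q^3 + 55*q^2 - 75*q) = q*(q + 1)*(q^3 - 13*q^2 + 55*q - 75) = q*(q - 3)*(q + 1)*(q^2 - 10*q + 25) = q*(q - 5)*(q - 3)*(q + 1)*(q - 5)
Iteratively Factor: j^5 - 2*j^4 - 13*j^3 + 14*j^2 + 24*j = (j - 2)*(j^4 - 13*j^2 - 12*j) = j*(j - 2)*(j^3 - 13*j - 12) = j*(j - 2)*(j + 1)*(j^2 - j - 12) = j*(j - 4)*(j - 2)*(j + 1)*(j + 3)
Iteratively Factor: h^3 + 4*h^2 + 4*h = (h)*(h^2 + 4*h + 4) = h*(h + 2)*(h + 2)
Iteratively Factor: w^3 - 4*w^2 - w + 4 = (w - 1)*(w^2 - 3*w - 4) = (w - 1)*(w + 1)*(w - 4)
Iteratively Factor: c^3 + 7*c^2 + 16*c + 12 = (c + 3)*(c^2 + 4*c + 4) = (c + 2)*(c + 3)*(c + 2)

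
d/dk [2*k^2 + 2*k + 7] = 4*k + 2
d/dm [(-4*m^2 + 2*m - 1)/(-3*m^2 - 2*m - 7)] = 2*(7*m^2 + 25*m - 8)/(9*m^4 + 12*m^3 + 46*m^2 + 28*m + 49)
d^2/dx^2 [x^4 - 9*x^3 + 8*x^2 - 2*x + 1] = 12*x^2 - 54*x + 16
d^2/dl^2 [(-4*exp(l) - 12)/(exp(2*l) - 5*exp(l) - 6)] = 4*(-exp(4*l) - 17*exp(3*l) + 9*exp(2*l) - 117*exp(l) + 54)*exp(l)/(exp(6*l) - 15*exp(5*l) + 57*exp(4*l) + 55*exp(3*l) - 342*exp(2*l) - 540*exp(l) - 216)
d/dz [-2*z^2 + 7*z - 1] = 7 - 4*z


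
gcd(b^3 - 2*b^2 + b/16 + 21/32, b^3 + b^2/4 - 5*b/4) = 1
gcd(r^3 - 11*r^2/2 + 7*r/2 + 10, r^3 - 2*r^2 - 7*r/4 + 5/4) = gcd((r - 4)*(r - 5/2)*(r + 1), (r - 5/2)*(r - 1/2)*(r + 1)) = r^2 - 3*r/2 - 5/2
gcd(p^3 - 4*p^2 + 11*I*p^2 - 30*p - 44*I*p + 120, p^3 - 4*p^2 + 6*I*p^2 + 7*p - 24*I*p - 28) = p - 4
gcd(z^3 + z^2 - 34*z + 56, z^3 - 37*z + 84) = z^2 + 3*z - 28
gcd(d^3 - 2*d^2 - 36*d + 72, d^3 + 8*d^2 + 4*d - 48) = d^2 + 4*d - 12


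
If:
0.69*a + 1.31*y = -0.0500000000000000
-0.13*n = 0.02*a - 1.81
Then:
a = -1.89855072463768*y - 0.072463768115942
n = 0.292084726867336*y + 13.9342251950948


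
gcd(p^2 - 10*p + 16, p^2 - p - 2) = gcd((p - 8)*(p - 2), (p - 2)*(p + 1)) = p - 2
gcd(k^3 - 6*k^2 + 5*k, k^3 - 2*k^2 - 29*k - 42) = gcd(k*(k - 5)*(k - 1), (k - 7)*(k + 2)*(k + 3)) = 1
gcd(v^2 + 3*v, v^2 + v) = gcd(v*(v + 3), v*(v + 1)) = v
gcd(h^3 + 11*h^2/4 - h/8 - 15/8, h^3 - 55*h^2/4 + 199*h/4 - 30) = h - 3/4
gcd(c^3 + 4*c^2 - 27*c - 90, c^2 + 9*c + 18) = c^2 + 9*c + 18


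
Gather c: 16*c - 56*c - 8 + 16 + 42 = 50 - 40*c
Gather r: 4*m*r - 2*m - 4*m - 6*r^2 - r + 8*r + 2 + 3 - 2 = -6*m - 6*r^2 + r*(4*m + 7) + 3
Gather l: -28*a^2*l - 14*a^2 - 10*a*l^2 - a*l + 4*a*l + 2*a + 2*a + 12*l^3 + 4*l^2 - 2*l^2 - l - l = -14*a^2 + 4*a + 12*l^3 + l^2*(2 - 10*a) + l*(-28*a^2 + 3*a - 2)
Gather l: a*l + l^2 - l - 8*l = l^2 + l*(a - 9)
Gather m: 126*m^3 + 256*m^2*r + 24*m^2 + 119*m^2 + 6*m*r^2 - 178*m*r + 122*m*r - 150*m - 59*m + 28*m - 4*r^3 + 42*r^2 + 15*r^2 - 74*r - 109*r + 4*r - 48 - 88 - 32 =126*m^3 + m^2*(256*r + 143) + m*(6*r^2 - 56*r - 181) - 4*r^3 + 57*r^2 - 179*r - 168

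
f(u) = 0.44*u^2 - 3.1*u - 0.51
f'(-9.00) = -11.02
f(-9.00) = 63.03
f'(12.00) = 7.46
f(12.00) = 25.65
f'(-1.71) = -4.60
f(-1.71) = 6.08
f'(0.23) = -2.90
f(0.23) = -1.20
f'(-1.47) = -4.39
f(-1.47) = 5.00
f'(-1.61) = -4.52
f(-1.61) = 5.62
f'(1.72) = -1.59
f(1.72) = -4.54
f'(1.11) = -2.12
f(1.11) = -3.41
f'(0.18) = -2.94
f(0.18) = -1.05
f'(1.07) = -2.16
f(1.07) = -3.32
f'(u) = 0.88*u - 3.1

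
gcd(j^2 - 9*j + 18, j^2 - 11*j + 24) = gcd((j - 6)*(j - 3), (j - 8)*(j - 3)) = j - 3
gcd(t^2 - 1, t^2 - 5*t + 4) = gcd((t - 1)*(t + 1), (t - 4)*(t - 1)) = t - 1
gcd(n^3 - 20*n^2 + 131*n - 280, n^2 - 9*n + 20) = n - 5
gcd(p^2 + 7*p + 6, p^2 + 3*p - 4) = 1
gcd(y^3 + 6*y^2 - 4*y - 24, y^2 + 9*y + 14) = y + 2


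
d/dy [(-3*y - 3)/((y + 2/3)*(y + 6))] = 9*(3*y^2 + 6*y + 8)/(9*y^4 + 120*y^3 + 472*y^2 + 480*y + 144)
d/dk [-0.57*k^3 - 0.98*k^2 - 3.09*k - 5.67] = -1.71*k^2 - 1.96*k - 3.09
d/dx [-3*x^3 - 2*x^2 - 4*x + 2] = -9*x^2 - 4*x - 4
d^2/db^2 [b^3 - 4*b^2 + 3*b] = 6*b - 8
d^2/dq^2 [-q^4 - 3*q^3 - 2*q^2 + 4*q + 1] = -12*q^2 - 18*q - 4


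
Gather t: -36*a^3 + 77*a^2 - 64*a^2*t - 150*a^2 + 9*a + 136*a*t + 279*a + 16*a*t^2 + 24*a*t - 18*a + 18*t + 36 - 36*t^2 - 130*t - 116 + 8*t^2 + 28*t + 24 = -36*a^3 - 73*a^2 + 270*a + t^2*(16*a - 28) + t*(-64*a^2 + 160*a - 84) - 56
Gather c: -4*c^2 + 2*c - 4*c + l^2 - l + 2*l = -4*c^2 - 2*c + l^2 + l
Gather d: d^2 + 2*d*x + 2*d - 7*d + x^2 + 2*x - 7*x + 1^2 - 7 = d^2 + d*(2*x - 5) + x^2 - 5*x - 6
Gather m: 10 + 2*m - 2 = 2*m + 8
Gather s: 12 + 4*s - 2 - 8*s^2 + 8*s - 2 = -8*s^2 + 12*s + 8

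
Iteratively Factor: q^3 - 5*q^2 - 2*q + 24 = (q + 2)*(q^2 - 7*q + 12) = (q - 4)*(q + 2)*(q - 3)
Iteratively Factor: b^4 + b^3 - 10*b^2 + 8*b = (b - 2)*(b^3 + 3*b^2 - 4*b) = (b - 2)*(b + 4)*(b^2 - b) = b*(b - 2)*(b + 4)*(b - 1)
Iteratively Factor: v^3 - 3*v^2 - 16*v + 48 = (v - 4)*(v^2 + v - 12) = (v - 4)*(v - 3)*(v + 4)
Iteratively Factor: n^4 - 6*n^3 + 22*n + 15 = (n + 1)*(n^3 - 7*n^2 + 7*n + 15) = (n - 3)*(n + 1)*(n^2 - 4*n - 5) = (n - 5)*(n - 3)*(n + 1)*(n + 1)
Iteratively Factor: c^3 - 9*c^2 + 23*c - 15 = (c - 1)*(c^2 - 8*c + 15) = (c - 5)*(c - 1)*(c - 3)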